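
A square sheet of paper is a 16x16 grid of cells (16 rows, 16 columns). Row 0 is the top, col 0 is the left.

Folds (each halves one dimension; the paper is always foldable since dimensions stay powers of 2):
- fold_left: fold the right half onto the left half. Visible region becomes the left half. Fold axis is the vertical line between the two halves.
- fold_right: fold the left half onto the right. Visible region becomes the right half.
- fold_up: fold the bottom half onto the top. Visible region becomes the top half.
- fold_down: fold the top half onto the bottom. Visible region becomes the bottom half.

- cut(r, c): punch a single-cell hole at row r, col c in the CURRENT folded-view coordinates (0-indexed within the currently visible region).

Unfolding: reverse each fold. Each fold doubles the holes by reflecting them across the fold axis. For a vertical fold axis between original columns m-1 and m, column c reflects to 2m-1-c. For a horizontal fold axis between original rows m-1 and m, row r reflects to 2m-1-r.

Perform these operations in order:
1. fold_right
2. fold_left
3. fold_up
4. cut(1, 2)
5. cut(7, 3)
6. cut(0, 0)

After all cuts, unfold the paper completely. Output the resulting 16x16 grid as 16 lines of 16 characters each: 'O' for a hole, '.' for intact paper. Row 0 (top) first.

Op 1 fold_right: fold axis v@8; visible region now rows[0,16) x cols[8,16) = 16x8
Op 2 fold_left: fold axis v@12; visible region now rows[0,16) x cols[8,12) = 16x4
Op 3 fold_up: fold axis h@8; visible region now rows[0,8) x cols[8,12) = 8x4
Op 4 cut(1, 2): punch at orig (1,10); cuts so far [(1, 10)]; region rows[0,8) x cols[8,12) = 8x4
Op 5 cut(7, 3): punch at orig (7,11); cuts so far [(1, 10), (7, 11)]; region rows[0,8) x cols[8,12) = 8x4
Op 6 cut(0, 0): punch at orig (0,8); cuts so far [(0, 8), (1, 10), (7, 11)]; region rows[0,8) x cols[8,12) = 8x4
Unfold 1 (reflect across h@8): 6 holes -> [(0, 8), (1, 10), (7, 11), (8, 11), (14, 10), (15, 8)]
Unfold 2 (reflect across v@12): 12 holes -> [(0, 8), (0, 15), (1, 10), (1, 13), (7, 11), (7, 12), (8, 11), (8, 12), (14, 10), (14, 13), (15, 8), (15, 15)]
Unfold 3 (reflect across v@8): 24 holes -> [(0, 0), (0, 7), (0, 8), (0, 15), (1, 2), (1, 5), (1, 10), (1, 13), (7, 3), (7, 4), (7, 11), (7, 12), (8, 3), (8, 4), (8, 11), (8, 12), (14, 2), (14, 5), (14, 10), (14, 13), (15, 0), (15, 7), (15, 8), (15, 15)]

Answer: O......OO......O
..O..O....O..O..
................
................
................
................
................
...OO......OO...
...OO......OO...
................
................
................
................
................
..O..O....O..O..
O......OO......O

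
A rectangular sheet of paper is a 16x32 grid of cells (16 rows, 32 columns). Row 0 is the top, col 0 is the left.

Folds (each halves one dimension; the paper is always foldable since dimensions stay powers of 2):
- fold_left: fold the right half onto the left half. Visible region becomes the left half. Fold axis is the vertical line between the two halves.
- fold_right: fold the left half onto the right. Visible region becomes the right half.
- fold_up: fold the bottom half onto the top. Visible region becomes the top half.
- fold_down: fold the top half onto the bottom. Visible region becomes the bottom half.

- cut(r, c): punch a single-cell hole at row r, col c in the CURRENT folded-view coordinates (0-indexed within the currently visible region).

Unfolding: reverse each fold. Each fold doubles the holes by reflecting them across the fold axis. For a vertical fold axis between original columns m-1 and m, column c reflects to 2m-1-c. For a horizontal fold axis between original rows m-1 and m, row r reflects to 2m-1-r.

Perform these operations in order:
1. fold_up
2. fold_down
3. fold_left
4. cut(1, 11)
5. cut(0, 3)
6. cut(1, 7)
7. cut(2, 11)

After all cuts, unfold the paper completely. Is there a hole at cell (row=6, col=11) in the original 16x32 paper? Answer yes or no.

Op 1 fold_up: fold axis h@8; visible region now rows[0,8) x cols[0,32) = 8x32
Op 2 fold_down: fold axis h@4; visible region now rows[4,8) x cols[0,32) = 4x32
Op 3 fold_left: fold axis v@16; visible region now rows[4,8) x cols[0,16) = 4x16
Op 4 cut(1, 11): punch at orig (5,11); cuts so far [(5, 11)]; region rows[4,8) x cols[0,16) = 4x16
Op 5 cut(0, 3): punch at orig (4,3); cuts so far [(4, 3), (5, 11)]; region rows[4,8) x cols[0,16) = 4x16
Op 6 cut(1, 7): punch at orig (5,7); cuts so far [(4, 3), (5, 7), (5, 11)]; region rows[4,8) x cols[0,16) = 4x16
Op 7 cut(2, 11): punch at orig (6,11); cuts so far [(4, 3), (5, 7), (5, 11), (6, 11)]; region rows[4,8) x cols[0,16) = 4x16
Unfold 1 (reflect across v@16): 8 holes -> [(4, 3), (4, 28), (5, 7), (5, 11), (5, 20), (5, 24), (6, 11), (6, 20)]
Unfold 2 (reflect across h@4): 16 holes -> [(1, 11), (1, 20), (2, 7), (2, 11), (2, 20), (2, 24), (3, 3), (3, 28), (4, 3), (4, 28), (5, 7), (5, 11), (5, 20), (5, 24), (6, 11), (6, 20)]
Unfold 3 (reflect across h@8): 32 holes -> [(1, 11), (1, 20), (2, 7), (2, 11), (2, 20), (2, 24), (3, 3), (3, 28), (4, 3), (4, 28), (5, 7), (5, 11), (5, 20), (5, 24), (6, 11), (6, 20), (9, 11), (9, 20), (10, 7), (10, 11), (10, 20), (10, 24), (11, 3), (11, 28), (12, 3), (12, 28), (13, 7), (13, 11), (13, 20), (13, 24), (14, 11), (14, 20)]
Holes: [(1, 11), (1, 20), (2, 7), (2, 11), (2, 20), (2, 24), (3, 3), (3, 28), (4, 3), (4, 28), (5, 7), (5, 11), (5, 20), (5, 24), (6, 11), (6, 20), (9, 11), (9, 20), (10, 7), (10, 11), (10, 20), (10, 24), (11, 3), (11, 28), (12, 3), (12, 28), (13, 7), (13, 11), (13, 20), (13, 24), (14, 11), (14, 20)]

Answer: yes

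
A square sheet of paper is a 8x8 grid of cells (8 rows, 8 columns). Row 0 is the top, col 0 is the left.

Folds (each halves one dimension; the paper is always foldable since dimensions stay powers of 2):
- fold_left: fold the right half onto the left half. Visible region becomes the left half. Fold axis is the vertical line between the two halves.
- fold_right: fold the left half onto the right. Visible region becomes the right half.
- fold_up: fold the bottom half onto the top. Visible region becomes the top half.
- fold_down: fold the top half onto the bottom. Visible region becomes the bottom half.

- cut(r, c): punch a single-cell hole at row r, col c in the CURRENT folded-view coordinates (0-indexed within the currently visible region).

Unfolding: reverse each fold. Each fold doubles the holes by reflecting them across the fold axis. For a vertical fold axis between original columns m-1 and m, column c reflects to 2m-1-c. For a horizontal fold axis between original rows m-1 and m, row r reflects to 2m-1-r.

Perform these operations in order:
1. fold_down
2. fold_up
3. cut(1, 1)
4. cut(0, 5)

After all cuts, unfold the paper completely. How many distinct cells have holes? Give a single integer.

Answer: 8

Derivation:
Op 1 fold_down: fold axis h@4; visible region now rows[4,8) x cols[0,8) = 4x8
Op 2 fold_up: fold axis h@6; visible region now rows[4,6) x cols[0,8) = 2x8
Op 3 cut(1, 1): punch at orig (5,1); cuts so far [(5, 1)]; region rows[4,6) x cols[0,8) = 2x8
Op 4 cut(0, 5): punch at orig (4,5); cuts so far [(4, 5), (5, 1)]; region rows[4,6) x cols[0,8) = 2x8
Unfold 1 (reflect across h@6): 4 holes -> [(4, 5), (5, 1), (6, 1), (7, 5)]
Unfold 2 (reflect across h@4): 8 holes -> [(0, 5), (1, 1), (2, 1), (3, 5), (4, 5), (5, 1), (6, 1), (7, 5)]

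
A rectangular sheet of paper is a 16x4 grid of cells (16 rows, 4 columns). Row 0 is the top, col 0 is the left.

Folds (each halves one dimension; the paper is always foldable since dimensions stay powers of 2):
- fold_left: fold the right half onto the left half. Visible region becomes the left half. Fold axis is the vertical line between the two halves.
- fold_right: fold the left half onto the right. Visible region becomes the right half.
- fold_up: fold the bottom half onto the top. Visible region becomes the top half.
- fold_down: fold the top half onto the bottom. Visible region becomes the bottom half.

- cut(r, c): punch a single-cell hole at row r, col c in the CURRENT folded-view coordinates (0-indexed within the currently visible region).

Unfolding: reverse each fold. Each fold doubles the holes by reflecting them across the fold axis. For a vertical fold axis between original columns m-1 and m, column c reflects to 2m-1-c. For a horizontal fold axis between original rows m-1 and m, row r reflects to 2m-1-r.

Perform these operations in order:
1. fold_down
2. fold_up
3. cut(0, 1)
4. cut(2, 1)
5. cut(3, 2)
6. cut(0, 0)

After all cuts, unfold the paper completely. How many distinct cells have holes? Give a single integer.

Op 1 fold_down: fold axis h@8; visible region now rows[8,16) x cols[0,4) = 8x4
Op 2 fold_up: fold axis h@12; visible region now rows[8,12) x cols[0,4) = 4x4
Op 3 cut(0, 1): punch at orig (8,1); cuts so far [(8, 1)]; region rows[8,12) x cols[0,4) = 4x4
Op 4 cut(2, 1): punch at orig (10,1); cuts so far [(8, 1), (10, 1)]; region rows[8,12) x cols[0,4) = 4x4
Op 5 cut(3, 2): punch at orig (11,2); cuts so far [(8, 1), (10, 1), (11, 2)]; region rows[8,12) x cols[0,4) = 4x4
Op 6 cut(0, 0): punch at orig (8,0); cuts so far [(8, 0), (8, 1), (10, 1), (11, 2)]; region rows[8,12) x cols[0,4) = 4x4
Unfold 1 (reflect across h@12): 8 holes -> [(8, 0), (8, 1), (10, 1), (11, 2), (12, 2), (13, 1), (15, 0), (15, 1)]
Unfold 2 (reflect across h@8): 16 holes -> [(0, 0), (0, 1), (2, 1), (3, 2), (4, 2), (5, 1), (7, 0), (7, 1), (8, 0), (8, 1), (10, 1), (11, 2), (12, 2), (13, 1), (15, 0), (15, 1)]

Answer: 16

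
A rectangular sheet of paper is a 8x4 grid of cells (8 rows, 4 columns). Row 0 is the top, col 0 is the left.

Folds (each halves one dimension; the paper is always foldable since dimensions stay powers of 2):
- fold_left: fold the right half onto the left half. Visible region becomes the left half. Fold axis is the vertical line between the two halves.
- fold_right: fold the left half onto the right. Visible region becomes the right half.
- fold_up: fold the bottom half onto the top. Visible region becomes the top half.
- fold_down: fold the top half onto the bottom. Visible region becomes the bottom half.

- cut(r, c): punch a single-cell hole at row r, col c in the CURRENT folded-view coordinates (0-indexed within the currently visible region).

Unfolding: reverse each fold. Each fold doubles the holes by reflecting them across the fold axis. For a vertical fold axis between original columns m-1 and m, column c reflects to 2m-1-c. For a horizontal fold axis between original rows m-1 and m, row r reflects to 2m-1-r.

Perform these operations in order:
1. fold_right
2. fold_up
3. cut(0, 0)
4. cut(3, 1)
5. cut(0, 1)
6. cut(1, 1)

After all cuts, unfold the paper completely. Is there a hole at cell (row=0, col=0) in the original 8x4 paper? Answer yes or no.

Answer: yes

Derivation:
Op 1 fold_right: fold axis v@2; visible region now rows[0,8) x cols[2,4) = 8x2
Op 2 fold_up: fold axis h@4; visible region now rows[0,4) x cols[2,4) = 4x2
Op 3 cut(0, 0): punch at orig (0,2); cuts so far [(0, 2)]; region rows[0,4) x cols[2,4) = 4x2
Op 4 cut(3, 1): punch at orig (3,3); cuts so far [(0, 2), (3, 3)]; region rows[0,4) x cols[2,4) = 4x2
Op 5 cut(0, 1): punch at orig (0,3); cuts so far [(0, 2), (0, 3), (3, 3)]; region rows[0,4) x cols[2,4) = 4x2
Op 6 cut(1, 1): punch at orig (1,3); cuts so far [(0, 2), (0, 3), (1, 3), (3, 3)]; region rows[0,4) x cols[2,4) = 4x2
Unfold 1 (reflect across h@4): 8 holes -> [(0, 2), (0, 3), (1, 3), (3, 3), (4, 3), (6, 3), (7, 2), (7, 3)]
Unfold 2 (reflect across v@2): 16 holes -> [(0, 0), (0, 1), (0, 2), (0, 3), (1, 0), (1, 3), (3, 0), (3, 3), (4, 0), (4, 3), (6, 0), (6, 3), (7, 0), (7, 1), (7, 2), (7, 3)]
Holes: [(0, 0), (0, 1), (0, 2), (0, 3), (1, 0), (1, 3), (3, 0), (3, 3), (4, 0), (4, 3), (6, 0), (6, 3), (7, 0), (7, 1), (7, 2), (7, 3)]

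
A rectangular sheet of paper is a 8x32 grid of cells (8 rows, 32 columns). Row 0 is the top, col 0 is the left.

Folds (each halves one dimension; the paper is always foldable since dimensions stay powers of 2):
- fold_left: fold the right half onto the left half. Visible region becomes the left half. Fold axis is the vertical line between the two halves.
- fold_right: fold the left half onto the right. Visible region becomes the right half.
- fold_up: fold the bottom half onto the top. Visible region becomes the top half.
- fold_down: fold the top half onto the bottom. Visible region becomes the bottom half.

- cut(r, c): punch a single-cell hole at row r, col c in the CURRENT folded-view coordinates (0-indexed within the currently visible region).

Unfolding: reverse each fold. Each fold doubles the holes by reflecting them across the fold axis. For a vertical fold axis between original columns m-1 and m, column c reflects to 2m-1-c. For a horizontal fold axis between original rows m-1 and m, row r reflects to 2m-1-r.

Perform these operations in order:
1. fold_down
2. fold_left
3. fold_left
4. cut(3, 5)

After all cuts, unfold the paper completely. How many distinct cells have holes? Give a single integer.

Answer: 8

Derivation:
Op 1 fold_down: fold axis h@4; visible region now rows[4,8) x cols[0,32) = 4x32
Op 2 fold_left: fold axis v@16; visible region now rows[4,8) x cols[0,16) = 4x16
Op 3 fold_left: fold axis v@8; visible region now rows[4,8) x cols[0,8) = 4x8
Op 4 cut(3, 5): punch at orig (7,5); cuts so far [(7, 5)]; region rows[4,8) x cols[0,8) = 4x8
Unfold 1 (reflect across v@8): 2 holes -> [(7, 5), (7, 10)]
Unfold 2 (reflect across v@16): 4 holes -> [(7, 5), (7, 10), (7, 21), (7, 26)]
Unfold 3 (reflect across h@4): 8 holes -> [(0, 5), (0, 10), (0, 21), (0, 26), (7, 5), (7, 10), (7, 21), (7, 26)]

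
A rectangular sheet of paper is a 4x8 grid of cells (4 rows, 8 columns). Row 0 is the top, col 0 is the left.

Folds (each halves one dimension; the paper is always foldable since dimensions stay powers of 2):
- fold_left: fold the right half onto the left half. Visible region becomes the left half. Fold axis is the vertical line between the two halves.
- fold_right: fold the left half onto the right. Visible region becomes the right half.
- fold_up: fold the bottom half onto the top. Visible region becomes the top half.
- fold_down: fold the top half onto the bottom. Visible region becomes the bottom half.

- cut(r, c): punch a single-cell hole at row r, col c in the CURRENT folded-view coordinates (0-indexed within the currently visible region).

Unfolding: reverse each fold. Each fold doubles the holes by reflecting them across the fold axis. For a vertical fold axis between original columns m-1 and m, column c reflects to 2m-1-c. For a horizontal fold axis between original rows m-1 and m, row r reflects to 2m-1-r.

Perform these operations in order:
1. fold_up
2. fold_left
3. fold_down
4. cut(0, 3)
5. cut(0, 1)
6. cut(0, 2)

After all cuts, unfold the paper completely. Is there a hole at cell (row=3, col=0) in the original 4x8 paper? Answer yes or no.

Op 1 fold_up: fold axis h@2; visible region now rows[0,2) x cols[0,8) = 2x8
Op 2 fold_left: fold axis v@4; visible region now rows[0,2) x cols[0,4) = 2x4
Op 3 fold_down: fold axis h@1; visible region now rows[1,2) x cols[0,4) = 1x4
Op 4 cut(0, 3): punch at orig (1,3); cuts so far [(1, 3)]; region rows[1,2) x cols[0,4) = 1x4
Op 5 cut(0, 1): punch at orig (1,1); cuts so far [(1, 1), (1, 3)]; region rows[1,2) x cols[0,4) = 1x4
Op 6 cut(0, 2): punch at orig (1,2); cuts so far [(1, 1), (1, 2), (1, 3)]; region rows[1,2) x cols[0,4) = 1x4
Unfold 1 (reflect across h@1): 6 holes -> [(0, 1), (0, 2), (0, 3), (1, 1), (1, 2), (1, 3)]
Unfold 2 (reflect across v@4): 12 holes -> [(0, 1), (0, 2), (0, 3), (0, 4), (0, 5), (0, 6), (1, 1), (1, 2), (1, 3), (1, 4), (1, 5), (1, 6)]
Unfold 3 (reflect across h@2): 24 holes -> [(0, 1), (0, 2), (0, 3), (0, 4), (0, 5), (0, 6), (1, 1), (1, 2), (1, 3), (1, 4), (1, 5), (1, 6), (2, 1), (2, 2), (2, 3), (2, 4), (2, 5), (2, 6), (3, 1), (3, 2), (3, 3), (3, 4), (3, 5), (3, 6)]
Holes: [(0, 1), (0, 2), (0, 3), (0, 4), (0, 5), (0, 6), (1, 1), (1, 2), (1, 3), (1, 4), (1, 5), (1, 6), (2, 1), (2, 2), (2, 3), (2, 4), (2, 5), (2, 6), (3, 1), (3, 2), (3, 3), (3, 4), (3, 5), (3, 6)]

Answer: no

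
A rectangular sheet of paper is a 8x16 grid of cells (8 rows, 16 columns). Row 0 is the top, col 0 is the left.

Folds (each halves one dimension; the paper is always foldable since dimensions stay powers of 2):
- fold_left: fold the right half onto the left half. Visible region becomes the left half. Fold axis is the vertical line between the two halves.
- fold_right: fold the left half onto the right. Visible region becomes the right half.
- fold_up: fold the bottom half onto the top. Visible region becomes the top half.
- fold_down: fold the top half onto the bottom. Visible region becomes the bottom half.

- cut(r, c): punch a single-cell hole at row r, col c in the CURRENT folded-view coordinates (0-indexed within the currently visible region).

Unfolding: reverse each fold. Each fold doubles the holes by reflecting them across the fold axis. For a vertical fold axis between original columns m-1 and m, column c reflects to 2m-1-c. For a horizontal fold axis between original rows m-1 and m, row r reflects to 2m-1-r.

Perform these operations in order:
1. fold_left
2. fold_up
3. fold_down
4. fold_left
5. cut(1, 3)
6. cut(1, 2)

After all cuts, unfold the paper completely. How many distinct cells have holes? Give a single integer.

Answer: 32

Derivation:
Op 1 fold_left: fold axis v@8; visible region now rows[0,8) x cols[0,8) = 8x8
Op 2 fold_up: fold axis h@4; visible region now rows[0,4) x cols[0,8) = 4x8
Op 3 fold_down: fold axis h@2; visible region now rows[2,4) x cols[0,8) = 2x8
Op 4 fold_left: fold axis v@4; visible region now rows[2,4) x cols[0,4) = 2x4
Op 5 cut(1, 3): punch at orig (3,3); cuts so far [(3, 3)]; region rows[2,4) x cols[0,4) = 2x4
Op 6 cut(1, 2): punch at orig (3,2); cuts so far [(3, 2), (3, 3)]; region rows[2,4) x cols[0,4) = 2x4
Unfold 1 (reflect across v@4): 4 holes -> [(3, 2), (3, 3), (3, 4), (3, 5)]
Unfold 2 (reflect across h@2): 8 holes -> [(0, 2), (0, 3), (0, 4), (0, 5), (3, 2), (3, 3), (3, 4), (3, 5)]
Unfold 3 (reflect across h@4): 16 holes -> [(0, 2), (0, 3), (0, 4), (0, 5), (3, 2), (3, 3), (3, 4), (3, 5), (4, 2), (4, 3), (4, 4), (4, 5), (7, 2), (7, 3), (7, 4), (7, 5)]
Unfold 4 (reflect across v@8): 32 holes -> [(0, 2), (0, 3), (0, 4), (0, 5), (0, 10), (0, 11), (0, 12), (0, 13), (3, 2), (3, 3), (3, 4), (3, 5), (3, 10), (3, 11), (3, 12), (3, 13), (4, 2), (4, 3), (4, 4), (4, 5), (4, 10), (4, 11), (4, 12), (4, 13), (7, 2), (7, 3), (7, 4), (7, 5), (7, 10), (7, 11), (7, 12), (7, 13)]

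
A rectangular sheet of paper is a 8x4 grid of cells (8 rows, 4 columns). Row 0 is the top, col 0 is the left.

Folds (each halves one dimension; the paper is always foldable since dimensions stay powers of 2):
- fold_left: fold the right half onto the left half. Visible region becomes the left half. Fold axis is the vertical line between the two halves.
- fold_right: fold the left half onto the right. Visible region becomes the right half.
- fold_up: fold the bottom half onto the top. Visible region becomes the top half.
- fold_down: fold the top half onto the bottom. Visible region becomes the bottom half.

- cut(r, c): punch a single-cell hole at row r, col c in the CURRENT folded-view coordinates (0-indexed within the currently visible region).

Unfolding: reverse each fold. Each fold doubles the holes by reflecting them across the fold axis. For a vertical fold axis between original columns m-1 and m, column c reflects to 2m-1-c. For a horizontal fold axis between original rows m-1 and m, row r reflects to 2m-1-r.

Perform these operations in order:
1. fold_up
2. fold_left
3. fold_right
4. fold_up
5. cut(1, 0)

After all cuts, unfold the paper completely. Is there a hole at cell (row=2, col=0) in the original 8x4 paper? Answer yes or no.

Op 1 fold_up: fold axis h@4; visible region now rows[0,4) x cols[0,4) = 4x4
Op 2 fold_left: fold axis v@2; visible region now rows[0,4) x cols[0,2) = 4x2
Op 3 fold_right: fold axis v@1; visible region now rows[0,4) x cols[1,2) = 4x1
Op 4 fold_up: fold axis h@2; visible region now rows[0,2) x cols[1,2) = 2x1
Op 5 cut(1, 0): punch at orig (1,1); cuts so far [(1, 1)]; region rows[0,2) x cols[1,2) = 2x1
Unfold 1 (reflect across h@2): 2 holes -> [(1, 1), (2, 1)]
Unfold 2 (reflect across v@1): 4 holes -> [(1, 0), (1, 1), (2, 0), (2, 1)]
Unfold 3 (reflect across v@2): 8 holes -> [(1, 0), (1, 1), (1, 2), (1, 3), (2, 0), (2, 1), (2, 2), (2, 3)]
Unfold 4 (reflect across h@4): 16 holes -> [(1, 0), (1, 1), (1, 2), (1, 3), (2, 0), (2, 1), (2, 2), (2, 3), (5, 0), (5, 1), (5, 2), (5, 3), (6, 0), (6, 1), (6, 2), (6, 3)]
Holes: [(1, 0), (1, 1), (1, 2), (1, 3), (2, 0), (2, 1), (2, 2), (2, 3), (5, 0), (5, 1), (5, 2), (5, 3), (6, 0), (6, 1), (6, 2), (6, 3)]

Answer: yes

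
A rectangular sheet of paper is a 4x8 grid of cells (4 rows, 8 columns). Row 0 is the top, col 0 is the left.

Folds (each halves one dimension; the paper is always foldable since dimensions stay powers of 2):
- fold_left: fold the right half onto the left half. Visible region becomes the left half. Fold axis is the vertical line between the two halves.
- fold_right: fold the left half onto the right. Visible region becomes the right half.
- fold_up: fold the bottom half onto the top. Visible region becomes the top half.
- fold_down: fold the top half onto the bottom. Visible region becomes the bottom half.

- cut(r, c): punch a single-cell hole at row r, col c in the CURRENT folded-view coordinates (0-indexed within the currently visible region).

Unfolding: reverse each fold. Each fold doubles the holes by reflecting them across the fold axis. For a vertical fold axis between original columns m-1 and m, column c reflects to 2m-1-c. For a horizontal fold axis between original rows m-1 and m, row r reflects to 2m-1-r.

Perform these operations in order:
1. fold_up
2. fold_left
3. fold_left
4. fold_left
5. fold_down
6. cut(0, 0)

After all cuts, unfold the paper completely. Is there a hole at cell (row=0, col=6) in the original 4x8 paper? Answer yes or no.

Answer: yes

Derivation:
Op 1 fold_up: fold axis h@2; visible region now rows[0,2) x cols[0,8) = 2x8
Op 2 fold_left: fold axis v@4; visible region now rows[0,2) x cols[0,4) = 2x4
Op 3 fold_left: fold axis v@2; visible region now rows[0,2) x cols[0,2) = 2x2
Op 4 fold_left: fold axis v@1; visible region now rows[0,2) x cols[0,1) = 2x1
Op 5 fold_down: fold axis h@1; visible region now rows[1,2) x cols[0,1) = 1x1
Op 6 cut(0, 0): punch at orig (1,0); cuts so far [(1, 0)]; region rows[1,2) x cols[0,1) = 1x1
Unfold 1 (reflect across h@1): 2 holes -> [(0, 0), (1, 0)]
Unfold 2 (reflect across v@1): 4 holes -> [(0, 0), (0, 1), (1, 0), (1, 1)]
Unfold 3 (reflect across v@2): 8 holes -> [(0, 0), (0, 1), (0, 2), (0, 3), (1, 0), (1, 1), (1, 2), (1, 3)]
Unfold 4 (reflect across v@4): 16 holes -> [(0, 0), (0, 1), (0, 2), (0, 3), (0, 4), (0, 5), (0, 6), (0, 7), (1, 0), (1, 1), (1, 2), (1, 3), (1, 4), (1, 5), (1, 6), (1, 7)]
Unfold 5 (reflect across h@2): 32 holes -> [(0, 0), (0, 1), (0, 2), (0, 3), (0, 4), (0, 5), (0, 6), (0, 7), (1, 0), (1, 1), (1, 2), (1, 3), (1, 4), (1, 5), (1, 6), (1, 7), (2, 0), (2, 1), (2, 2), (2, 3), (2, 4), (2, 5), (2, 6), (2, 7), (3, 0), (3, 1), (3, 2), (3, 3), (3, 4), (3, 5), (3, 6), (3, 7)]
Holes: [(0, 0), (0, 1), (0, 2), (0, 3), (0, 4), (0, 5), (0, 6), (0, 7), (1, 0), (1, 1), (1, 2), (1, 3), (1, 4), (1, 5), (1, 6), (1, 7), (2, 0), (2, 1), (2, 2), (2, 3), (2, 4), (2, 5), (2, 6), (2, 7), (3, 0), (3, 1), (3, 2), (3, 3), (3, 4), (3, 5), (3, 6), (3, 7)]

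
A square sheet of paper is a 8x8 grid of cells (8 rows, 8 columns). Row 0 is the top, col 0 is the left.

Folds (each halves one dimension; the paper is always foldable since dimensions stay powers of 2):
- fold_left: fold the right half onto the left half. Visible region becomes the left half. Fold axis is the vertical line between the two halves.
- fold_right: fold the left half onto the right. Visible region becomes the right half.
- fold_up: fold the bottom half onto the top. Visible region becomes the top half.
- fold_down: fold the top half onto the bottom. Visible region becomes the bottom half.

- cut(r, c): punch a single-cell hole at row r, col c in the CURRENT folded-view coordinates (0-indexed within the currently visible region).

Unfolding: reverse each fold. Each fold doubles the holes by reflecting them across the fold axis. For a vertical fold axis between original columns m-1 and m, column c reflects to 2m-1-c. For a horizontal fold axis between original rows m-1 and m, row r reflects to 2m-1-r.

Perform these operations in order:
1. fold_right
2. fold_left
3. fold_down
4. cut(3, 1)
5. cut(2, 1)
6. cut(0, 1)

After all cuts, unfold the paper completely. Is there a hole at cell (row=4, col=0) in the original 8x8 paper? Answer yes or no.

Op 1 fold_right: fold axis v@4; visible region now rows[0,8) x cols[4,8) = 8x4
Op 2 fold_left: fold axis v@6; visible region now rows[0,8) x cols[4,6) = 8x2
Op 3 fold_down: fold axis h@4; visible region now rows[4,8) x cols[4,6) = 4x2
Op 4 cut(3, 1): punch at orig (7,5); cuts so far [(7, 5)]; region rows[4,8) x cols[4,6) = 4x2
Op 5 cut(2, 1): punch at orig (6,5); cuts so far [(6, 5), (7, 5)]; region rows[4,8) x cols[4,6) = 4x2
Op 6 cut(0, 1): punch at orig (4,5); cuts so far [(4, 5), (6, 5), (7, 5)]; region rows[4,8) x cols[4,6) = 4x2
Unfold 1 (reflect across h@4): 6 holes -> [(0, 5), (1, 5), (3, 5), (4, 5), (6, 5), (7, 5)]
Unfold 2 (reflect across v@6): 12 holes -> [(0, 5), (0, 6), (1, 5), (1, 6), (3, 5), (3, 6), (4, 5), (4, 6), (6, 5), (6, 6), (7, 5), (7, 6)]
Unfold 3 (reflect across v@4): 24 holes -> [(0, 1), (0, 2), (0, 5), (0, 6), (1, 1), (1, 2), (1, 5), (1, 6), (3, 1), (3, 2), (3, 5), (3, 6), (4, 1), (4, 2), (4, 5), (4, 6), (6, 1), (6, 2), (6, 5), (6, 6), (7, 1), (7, 2), (7, 5), (7, 6)]
Holes: [(0, 1), (0, 2), (0, 5), (0, 6), (1, 1), (1, 2), (1, 5), (1, 6), (3, 1), (3, 2), (3, 5), (3, 6), (4, 1), (4, 2), (4, 5), (4, 6), (6, 1), (6, 2), (6, 5), (6, 6), (7, 1), (7, 2), (7, 5), (7, 6)]

Answer: no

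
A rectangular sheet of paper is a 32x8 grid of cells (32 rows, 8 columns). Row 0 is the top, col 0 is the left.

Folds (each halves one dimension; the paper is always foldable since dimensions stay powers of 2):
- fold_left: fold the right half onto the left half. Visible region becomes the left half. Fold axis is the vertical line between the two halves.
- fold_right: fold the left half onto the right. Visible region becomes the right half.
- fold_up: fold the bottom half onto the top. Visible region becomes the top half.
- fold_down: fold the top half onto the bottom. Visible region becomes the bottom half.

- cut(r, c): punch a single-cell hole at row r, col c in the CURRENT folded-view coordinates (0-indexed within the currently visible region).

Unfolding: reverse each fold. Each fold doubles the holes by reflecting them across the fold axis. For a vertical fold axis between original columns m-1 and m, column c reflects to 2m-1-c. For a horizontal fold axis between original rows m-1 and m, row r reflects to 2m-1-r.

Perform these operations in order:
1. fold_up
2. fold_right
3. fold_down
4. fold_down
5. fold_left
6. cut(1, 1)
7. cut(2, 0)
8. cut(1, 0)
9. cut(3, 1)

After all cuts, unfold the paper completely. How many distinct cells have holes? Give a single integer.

Op 1 fold_up: fold axis h@16; visible region now rows[0,16) x cols[0,8) = 16x8
Op 2 fold_right: fold axis v@4; visible region now rows[0,16) x cols[4,8) = 16x4
Op 3 fold_down: fold axis h@8; visible region now rows[8,16) x cols[4,8) = 8x4
Op 4 fold_down: fold axis h@12; visible region now rows[12,16) x cols[4,8) = 4x4
Op 5 fold_left: fold axis v@6; visible region now rows[12,16) x cols[4,6) = 4x2
Op 6 cut(1, 1): punch at orig (13,5); cuts so far [(13, 5)]; region rows[12,16) x cols[4,6) = 4x2
Op 7 cut(2, 0): punch at orig (14,4); cuts so far [(13, 5), (14, 4)]; region rows[12,16) x cols[4,6) = 4x2
Op 8 cut(1, 0): punch at orig (13,4); cuts so far [(13, 4), (13, 5), (14, 4)]; region rows[12,16) x cols[4,6) = 4x2
Op 9 cut(3, 1): punch at orig (15,5); cuts so far [(13, 4), (13, 5), (14, 4), (15, 5)]; region rows[12,16) x cols[4,6) = 4x2
Unfold 1 (reflect across v@6): 8 holes -> [(13, 4), (13, 5), (13, 6), (13, 7), (14, 4), (14, 7), (15, 5), (15, 6)]
Unfold 2 (reflect across h@12): 16 holes -> [(8, 5), (8, 6), (9, 4), (9, 7), (10, 4), (10, 5), (10, 6), (10, 7), (13, 4), (13, 5), (13, 6), (13, 7), (14, 4), (14, 7), (15, 5), (15, 6)]
Unfold 3 (reflect across h@8): 32 holes -> [(0, 5), (0, 6), (1, 4), (1, 7), (2, 4), (2, 5), (2, 6), (2, 7), (5, 4), (5, 5), (5, 6), (5, 7), (6, 4), (6, 7), (7, 5), (7, 6), (8, 5), (8, 6), (9, 4), (9, 7), (10, 4), (10, 5), (10, 6), (10, 7), (13, 4), (13, 5), (13, 6), (13, 7), (14, 4), (14, 7), (15, 5), (15, 6)]
Unfold 4 (reflect across v@4): 64 holes -> [(0, 1), (0, 2), (0, 5), (0, 6), (1, 0), (1, 3), (1, 4), (1, 7), (2, 0), (2, 1), (2, 2), (2, 3), (2, 4), (2, 5), (2, 6), (2, 7), (5, 0), (5, 1), (5, 2), (5, 3), (5, 4), (5, 5), (5, 6), (5, 7), (6, 0), (6, 3), (6, 4), (6, 7), (7, 1), (7, 2), (7, 5), (7, 6), (8, 1), (8, 2), (8, 5), (8, 6), (9, 0), (9, 3), (9, 4), (9, 7), (10, 0), (10, 1), (10, 2), (10, 3), (10, 4), (10, 5), (10, 6), (10, 7), (13, 0), (13, 1), (13, 2), (13, 3), (13, 4), (13, 5), (13, 6), (13, 7), (14, 0), (14, 3), (14, 4), (14, 7), (15, 1), (15, 2), (15, 5), (15, 6)]
Unfold 5 (reflect across h@16): 128 holes -> [(0, 1), (0, 2), (0, 5), (0, 6), (1, 0), (1, 3), (1, 4), (1, 7), (2, 0), (2, 1), (2, 2), (2, 3), (2, 4), (2, 5), (2, 6), (2, 7), (5, 0), (5, 1), (5, 2), (5, 3), (5, 4), (5, 5), (5, 6), (5, 7), (6, 0), (6, 3), (6, 4), (6, 7), (7, 1), (7, 2), (7, 5), (7, 6), (8, 1), (8, 2), (8, 5), (8, 6), (9, 0), (9, 3), (9, 4), (9, 7), (10, 0), (10, 1), (10, 2), (10, 3), (10, 4), (10, 5), (10, 6), (10, 7), (13, 0), (13, 1), (13, 2), (13, 3), (13, 4), (13, 5), (13, 6), (13, 7), (14, 0), (14, 3), (14, 4), (14, 7), (15, 1), (15, 2), (15, 5), (15, 6), (16, 1), (16, 2), (16, 5), (16, 6), (17, 0), (17, 3), (17, 4), (17, 7), (18, 0), (18, 1), (18, 2), (18, 3), (18, 4), (18, 5), (18, 6), (18, 7), (21, 0), (21, 1), (21, 2), (21, 3), (21, 4), (21, 5), (21, 6), (21, 7), (22, 0), (22, 3), (22, 4), (22, 7), (23, 1), (23, 2), (23, 5), (23, 6), (24, 1), (24, 2), (24, 5), (24, 6), (25, 0), (25, 3), (25, 4), (25, 7), (26, 0), (26, 1), (26, 2), (26, 3), (26, 4), (26, 5), (26, 6), (26, 7), (29, 0), (29, 1), (29, 2), (29, 3), (29, 4), (29, 5), (29, 6), (29, 7), (30, 0), (30, 3), (30, 4), (30, 7), (31, 1), (31, 2), (31, 5), (31, 6)]

Answer: 128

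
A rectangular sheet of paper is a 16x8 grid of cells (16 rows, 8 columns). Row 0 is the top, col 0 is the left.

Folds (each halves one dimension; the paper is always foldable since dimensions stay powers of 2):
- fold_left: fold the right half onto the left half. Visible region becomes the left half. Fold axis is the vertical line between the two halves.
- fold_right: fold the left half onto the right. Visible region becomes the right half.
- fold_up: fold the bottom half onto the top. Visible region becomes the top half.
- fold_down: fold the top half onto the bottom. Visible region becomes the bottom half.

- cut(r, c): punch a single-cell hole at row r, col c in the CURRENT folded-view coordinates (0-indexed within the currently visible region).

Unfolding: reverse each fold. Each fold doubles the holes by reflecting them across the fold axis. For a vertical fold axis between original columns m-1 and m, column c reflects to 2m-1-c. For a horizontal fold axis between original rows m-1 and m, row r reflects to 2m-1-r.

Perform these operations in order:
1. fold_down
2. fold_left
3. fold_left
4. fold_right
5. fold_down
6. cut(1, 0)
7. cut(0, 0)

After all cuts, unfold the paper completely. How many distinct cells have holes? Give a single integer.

Op 1 fold_down: fold axis h@8; visible region now rows[8,16) x cols[0,8) = 8x8
Op 2 fold_left: fold axis v@4; visible region now rows[8,16) x cols[0,4) = 8x4
Op 3 fold_left: fold axis v@2; visible region now rows[8,16) x cols[0,2) = 8x2
Op 4 fold_right: fold axis v@1; visible region now rows[8,16) x cols[1,2) = 8x1
Op 5 fold_down: fold axis h@12; visible region now rows[12,16) x cols[1,2) = 4x1
Op 6 cut(1, 0): punch at orig (13,1); cuts so far [(13, 1)]; region rows[12,16) x cols[1,2) = 4x1
Op 7 cut(0, 0): punch at orig (12,1); cuts so far [(12, 1), (13, 1)]; region rows[12,16) x cols[1,2) = 4x1
Unfold 1 (reflect across h@12): 4 holes -> [(10, 1), (11, 1), (12, 1), (13, 1)]
Unfold 2 (reflect across v@1): 8 holes -> [(10, 0), (10, 1), (11, 0), (11, 1), (12, 0), (12, 1), (13, 0), (13, 1)]
Unfold 3 (reflect across v@2): 16 holes -> [(10, 0), (10, 1), (10, 2), (10, 3), (11, 0), (11, 1), (11, 2), (11, 3), (12, 0), (12, 1), (12, 2), (12, 3), (13, 0), (13, 1), (13, 2), (13, 3)]
Unfold 4 (reflect across v@4): 32 holes -> [(10, 0), (10, 1), (10, 2), (10, 3), (10, 4), (10, 5), (10, 6), (10, 7), (11, 0), (11, 1), (11, 2), (11, 3), (11, 4), (11, 5), (11, 6), (11, 7), (12, 0), (12, 1), (12, 2), (12, 3), (12, 4), (12, 5), (12, 6), (12, 7), (13, 0), (13, 1), (13, 2), (13, 3), (13, 4), (13, 5), (13, 6), (13, 7)]
Unfold 5 (reflect across h@8): 64 holes -> [(2, 0), (2, 1), (2, 2), (2, 3), (2, 4), (2, 5), (2, 6), (2, 7), (3, 0), (3, 1), (3, 2), (3, 3), (3, 4), (3, 5), (3, 6), (3, 7), (4, 0), (4, 1), (4, 2), (4, 3), (4, 4), (4, 5), (4, 6), (4, 7), (5, 0), (5, 1), (5, 2), (5, 3), (5, 4), (5, 5), (5, 6), (5, 7), (10, 0), (10, 1), (10, 2), (10, 3), (10, 4), (10, 5), (10, 6), (10, 7), (11, 0), (11, 1), (11, 2), (11, 3), (11, 4), (11, 5), (11, 6), (11, 7), (12, 0), (12, 1), (12, 2), (12, 3), (12, 4), (12, 5), (12, 6), (12, 7), (13, 0), (13, 1), (13, 2), (13, 3), (13, 4), (13, 5), (13, 6), (13, 7)]

Answer: 64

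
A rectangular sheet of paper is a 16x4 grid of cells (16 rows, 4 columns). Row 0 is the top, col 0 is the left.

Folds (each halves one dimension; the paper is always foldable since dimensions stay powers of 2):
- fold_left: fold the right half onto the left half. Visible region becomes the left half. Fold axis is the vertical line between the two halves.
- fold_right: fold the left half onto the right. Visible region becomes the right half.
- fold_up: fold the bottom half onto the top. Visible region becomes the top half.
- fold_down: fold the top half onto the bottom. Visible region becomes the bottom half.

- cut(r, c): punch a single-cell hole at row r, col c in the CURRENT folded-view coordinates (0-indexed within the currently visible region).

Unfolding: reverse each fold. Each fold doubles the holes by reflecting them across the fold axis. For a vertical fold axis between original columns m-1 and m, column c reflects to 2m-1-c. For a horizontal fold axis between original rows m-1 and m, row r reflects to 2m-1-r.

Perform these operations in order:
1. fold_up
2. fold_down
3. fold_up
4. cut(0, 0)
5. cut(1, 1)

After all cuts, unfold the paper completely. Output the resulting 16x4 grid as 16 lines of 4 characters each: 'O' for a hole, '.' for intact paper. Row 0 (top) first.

Op 1 fold_up: fold axis h@8; visible region now rows[0,8) x cols[0,4) = 8x4
Op 2 fold_down: fold axis h@4; visible region now rows[4,8) x cols[0,4) = 4x4
Op 3 fold_up: fold axis h@6; visible region now rows[4,6) x cols[0,4) = 2x4
Op 4 cut(0, 0): punch at orig (4,0); cuts so far [(4, 0)]; region rows[4,6) x cols[0,4) = 2x4
Op 5 cut(1, 1): punch at orig (5,1); cuts so far [(4, 0), (5, 1)]; region rows[4,6) x cols[0,4) = 2x4
Unfold 1 (reflect across h@6): 4 holes -> [(4, 0), (5, 1), (6, 1), (7, 0)]
Unfold 2 (reflect across h@4): 8 holes -> [(0, 0), (1, 1), (2, 1), (3, 0), (4, 0), (5, 1), (6, 1), (7, 0)]
Unfold 3 (reflect across h@8): 16 holes -> [(0, 0), (1, 1), (2, 1), (3, 0), (4, 0), (5, 1), (6, 1), (7, 0), (8, 0), (9, 1), (10, 1), (11, 0), (12, 0), (13, 1), (14, 1), (15, 0)]

Answer: O...
.O..
.O..
O...
O...
.O..
.O..
O...
O...
.O..
.O..
O...
O...
.O..
.O..
O...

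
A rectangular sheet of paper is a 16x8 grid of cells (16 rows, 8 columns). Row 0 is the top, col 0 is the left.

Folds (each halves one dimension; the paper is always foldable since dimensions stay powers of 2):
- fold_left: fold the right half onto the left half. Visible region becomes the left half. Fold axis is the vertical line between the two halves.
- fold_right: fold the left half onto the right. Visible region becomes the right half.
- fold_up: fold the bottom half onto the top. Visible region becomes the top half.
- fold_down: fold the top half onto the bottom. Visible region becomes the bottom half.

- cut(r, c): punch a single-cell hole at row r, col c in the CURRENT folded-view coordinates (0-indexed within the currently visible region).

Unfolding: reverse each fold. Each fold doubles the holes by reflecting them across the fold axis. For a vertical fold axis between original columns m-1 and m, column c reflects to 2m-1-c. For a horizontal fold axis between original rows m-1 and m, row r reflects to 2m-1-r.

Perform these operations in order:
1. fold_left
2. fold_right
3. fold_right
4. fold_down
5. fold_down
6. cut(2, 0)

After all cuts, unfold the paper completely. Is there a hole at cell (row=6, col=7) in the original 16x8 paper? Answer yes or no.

Op 1 fold_left: fold axis v@4; visible region now rows[0,16) x cols[0,4) = 16x4
Op 2 fold_right: fold axis v@2; visible region now rows[0,16) x cols[2,4) = 16x2
Op 3 fold_right: fold axis v@3; visible region now rows[0,16) x cols[3,4) = 16x1
Op 4 fold_down: fold axis h@8; visible region now rows[8,16) x cols[3,4) = 8x1
Op 5 fold_down: fold axis h@12; visible region now rows[12,16) x cols[3,4) = 4x1
Op 6 cut(2, 0): punch at orig (14,3); cuts so far [(14, 3)]; region rows[12,16) x cols[3,4) = 4x1
Unfold 1 (reflect across h@12): 2 holes -> [(9, 3), (14, 3)]
Unfold 2 (reflect across h@8): 4 holes -> [(1, 3), (6, 3), (9, 3), (14, 3)]
Unfold 3 (reflect across v@3): 8 holes -> [(1, 2), (1, 3), (6, 2), (6, 3), (9, 2), (9, 3), (14, 2), (14, 3)]
Unfold 4 (reflect across v@2): 16 holes -> [(1, 0), (1, 1), (1, 2), (1, 3), (6, 0), (6, 1), (6, 2), (6, 3), (9, 0), (9, 1), (9, 2), (9, 3), (14, 0), (14, 1), (14, 2), (14, 3)]
Unfold 5 (reflect across v@4): 32 holes -> [(1, 0), (1, 1), (1, 2), (1, 3), (1, 4), (1, 5), (1, 6), (1, 7), (6, 0), (6, 1), (6, 2), (6, 3), (6, 4), (6, 5), (6, 6), (6, 7), (9, 0), (9, 1), (9, 2), (9, 3), (9, 4), (9, 5), (9, 6), (9, 7), (14, 0), (14, 1), (14, 2), (14, 3), (14, 4), (14, 5), (14, 6), (14, 7)]
Holes: [(1, 0), (1, 1), (1, 2), (1, 3), (1, 4), (1, 5), (1, 6), (1, 7), (6, 0), (6, 1), (6, 2), (6, 3), (6, 4), (6, 5), (6, 6), (6, 7), (9, 0), (9, 1), (9, 2), (9, 3), (9, 4), (9, 5), (9, 6), (9, 7), (14, 0), (14, 1), (14, 2), (14, 3), (14, 4), (14, 5), (14, 6), (14, 7)]

Answer: yes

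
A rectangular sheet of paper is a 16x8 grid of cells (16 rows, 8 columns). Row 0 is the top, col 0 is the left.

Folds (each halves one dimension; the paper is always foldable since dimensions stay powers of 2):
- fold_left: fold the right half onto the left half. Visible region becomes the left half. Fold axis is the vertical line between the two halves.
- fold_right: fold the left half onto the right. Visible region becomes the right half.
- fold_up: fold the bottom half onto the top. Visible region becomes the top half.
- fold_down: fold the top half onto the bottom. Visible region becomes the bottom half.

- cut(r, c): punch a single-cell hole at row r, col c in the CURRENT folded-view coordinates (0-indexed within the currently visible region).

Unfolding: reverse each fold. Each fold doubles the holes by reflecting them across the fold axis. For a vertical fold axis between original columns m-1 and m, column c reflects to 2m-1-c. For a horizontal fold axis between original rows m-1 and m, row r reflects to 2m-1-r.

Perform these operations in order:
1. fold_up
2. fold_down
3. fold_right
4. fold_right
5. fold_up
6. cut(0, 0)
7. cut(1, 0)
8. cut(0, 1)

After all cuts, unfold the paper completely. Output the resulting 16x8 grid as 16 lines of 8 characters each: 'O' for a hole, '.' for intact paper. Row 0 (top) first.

Answer: OOOOOOOO
.OO..OO.
.OO..OO.
OOOOOOOO
OOOOOOOO
.OO..OO.
.OO..OO.
OOOOOOOO
OOOOOOOO
.OO..OO.
.OO..OO.
OOOOOOOO
OOOOOOOO
.OO..OO.
.OO..OO.
OOOOOOOO

Derivation:
Op 1 fold_up: fold axis h@8; visible region now rows[0,8) x cols[0,8) = 8x8
Op 2 fold_down: fold axis h@4; visible region now rows[4,8) x cols[0,8) = 4x8
Op 3 fold_right: fold axis v@4; visible region now rows[4,8) x cols[4,8) = 4x4
Op 4 fold_right: fold axis v@6; visible region now rows[4,8) x cols[6,8) = 4x2
Op 5 fold_up: fold axis h@6; visible region now rows[4,6) x cols[6,8) = 2x2
Op 6 cut(0, 0): punch at orig (4,6); cuts so far [(4, 6)]; region rows[4,6) x cols[6,8) = 2x2
Op 7 cut(1, 0): punch at orig (5,6); cuts so far [(4, 6), (5, 6)]; region rows[4,6) x cols[6,8) = 2x2
Op 8 cut(0, 1): punch at orig (4,7); cuts so far [(4, 6), (4, 7), (5, 6)]; region rows[4,6) x cols[6,8) = 2x2
Unfold 1 (reflect across h@6): 6 holes -> [(4, 6), (4, 7), (5, 6), (6, 6), (7, 6), (7, 7)]
Unfold 2 (reflect across v@6): 12 holes -> [(4, 4), (4, 5), (4, 6), (4, 7), (5, 5), (5, 6), (6, 5), (6, 6), (7, 4), (7, 5), (7, 6), (7, 7)]
Unfold 3 (reflect across v@4): 24 holes -> [(4, 0), (4, 1), (4, 2), (4, 3), (4, 4), (4, 5), (4, 6), (4, 7), (5, 1), (5, 2), (5, 5), (5, 6), (6, 1), (6, 2), (6, 5), (6, 6), (7, 0), (7, 1), (7, 2), (7, 3), (7, 4), (7, 5), (7, 6), (7, 7)]
Unfold 4 (reflect across h@4): 48 holes -> [(0, 0), (0, 1), (0, 2), (0, 3), (0, 4), (0, 5), (0, 6), (0, 7), (1, 1), (1, 2), (1, 5), (1, 6), (2, 1), (2, 2), (2, 5), (2, 6), (3, 0), (3, 1), (3, 2), (3, 3), (3, 4), (3, 5), (3, 6), (3, 7), (4, 0), (4, 1), (4, 2), (4, 3), (4, 4), (4, 5), (4, 6), (4, 7), (5, 1), (5, 2), (5, 5), (5, 6), (6, 1), (6, 2), (6, 5), (6, 6), (7, 0), (7, 1), (7, 2), (7, 3), (7, 4), (7, 5), (7, 6), (7, 7)]
Unfold 5 (reflect across h@8): 96 holes -> [(0, 0), (0, 1), (0, 2), (0, 3), (0, 4), (0, 5), (0, 6), (0, 7), (1, 1), (1, 2), (1, 5), (1, 6), (2, 1), (2, 2), (2, 5), (2, 6), (3, 0), (3, 1), (3, 2), (3, 3), (3, 4), (3, 5), (3, 6), (3, 7), (4, 0), (4, 1), (4, 2), (4, 3), (4, 4), (4, 5), (4, 6), (4, 7), (5, 1), (5, 2), (5, 5), (5, 6), (6, 1), (6, 2), (6, 5), (6, 6), (7, 0), (7, 1), (7, 2), (7, 3), (7, 4), (7, 5), (7, 6), (7, 7), (8, 0), (8, 1), (8, 2), (8, 3), (8, 4), (8, 5), (8, 6), (8, 7), (9, 1), (9, 2), (9, 5), (9, 6), (10, 1), (10, 2), (10, 5), (10, 6), (11, 0), (11, 1), (11, 2), (11, 3), (11, 4), (11, 5), (11, 6), (11, 7), (12, 0), (12, 1), (12, 2), (12, 3), (12, 4), (12, 5), (12, 6), (12, 7), (13, 1), (13, 2), (13, 5), (13, 6), (14, 1), (14, 2), (14, 5), (14, 6), (15, 0), (15, 1), (15, 2), (15, 3), (15, 4), (15, 5), (15, 6), (15, 7)]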